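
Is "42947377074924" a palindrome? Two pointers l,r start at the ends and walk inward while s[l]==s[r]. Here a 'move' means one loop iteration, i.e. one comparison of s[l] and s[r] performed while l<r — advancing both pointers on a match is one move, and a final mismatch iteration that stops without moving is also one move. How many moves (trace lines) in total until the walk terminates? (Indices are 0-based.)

6 moves

[0,13] '4'=='4' → l++,r--
[1,12] '2'=='2' → l++,r--
[2,11] '9'=='9' → l++,r--
[3,10] '4'=='4' → l++,r--
[4,9] '7'=='7' → l++,r--
[5,8] '3'!='0' → stop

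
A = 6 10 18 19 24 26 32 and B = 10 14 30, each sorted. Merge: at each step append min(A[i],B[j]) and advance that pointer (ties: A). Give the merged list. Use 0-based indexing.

[i=0,j=0] A[i]=6<=B[j]=10 take 6 → i++
[i=1,j=0] A[i]=10<=B[j]=10 take 10 → i++
[i=2,j=0] A[i]=18>B[j]=10 take 10 → j++
[i=2,j=1] A[i]=18>B[j]=14 take 14 → j++
[i=2,j=2] A[i]=18<=B[j]=30 take 18 → i++
[i=3,j=2] A[i]=19<=B[j]=30 take 19 → i++
[i=4,j=2] A[i]=24<=B[j]=30 take 24 → i++
[i=5,j=2] A[i]=26<=B[j]=30 take 26 → i++
[i=6,j=2] A[i]=32>B[j]=30 take 30 → j++
[i=6,j=3] B done, take A[i]=32 → i++

[6, 10, 10, 14, 18, 19, 24, 26, 30, 32]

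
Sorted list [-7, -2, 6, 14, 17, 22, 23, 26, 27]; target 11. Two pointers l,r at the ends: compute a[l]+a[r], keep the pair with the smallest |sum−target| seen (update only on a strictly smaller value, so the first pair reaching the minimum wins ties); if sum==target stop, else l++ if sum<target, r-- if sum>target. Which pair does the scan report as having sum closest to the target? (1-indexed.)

pair (-7, 17) with sum 10 (|Δ|=1)

l=1 r=9: -7+27=20 d=9 *, r--
l=1 r=8: -7+26=19 d=8 *, r--
l=1 r=7: -7+23=16 d=5 *, r--
l=1 r=6: -7+22=15 d=4 *, r--
l=1 r=5: -7+17=10 d=1 *, l++
l=2 r=5: -2+17=15 d=4, r--
l=2 r=4: -2+14=12 d=1, r--
l=2 r=3: -2+6=4 d=7, l++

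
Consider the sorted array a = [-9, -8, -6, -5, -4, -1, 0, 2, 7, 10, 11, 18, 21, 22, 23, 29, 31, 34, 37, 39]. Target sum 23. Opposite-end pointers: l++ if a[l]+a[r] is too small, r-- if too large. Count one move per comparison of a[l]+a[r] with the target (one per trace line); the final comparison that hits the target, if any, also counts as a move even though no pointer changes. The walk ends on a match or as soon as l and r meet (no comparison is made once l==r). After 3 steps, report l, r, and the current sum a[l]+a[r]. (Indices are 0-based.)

l=0, r=16, sum=22

l=0 r=19: -9+39=30 >23, r--
l=0 r=18: -9+37=28 >23, r--
l=0 r=17: -9+34=25 >23, r--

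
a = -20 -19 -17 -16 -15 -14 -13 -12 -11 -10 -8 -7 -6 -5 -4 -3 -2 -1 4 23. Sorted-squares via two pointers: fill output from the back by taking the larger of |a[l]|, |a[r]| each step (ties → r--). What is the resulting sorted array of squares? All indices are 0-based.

[1, 4, 9, 16, 16, 25, 36, 49, 64, 100, 121, 144, 169, 196, 225, 256, 289, 361, 400, 529]

l=0 r=19: |-20|<=|23| out[19]=529, r--
l=0 r=18: |-20|>|4| out[18]=400, l++
l=1 r=18: |-19|>|4| out[17]=361, l++
l=2 r=18: |-17|>|4| out[16]=289, l++
l=3 r=18: |-16|>|4| out[15]=256, l++
l=4 r=18: |-15|>|4| out[14]=225, l++
l=5 r=18: |-14|>|4| out[13]=196, l++
l=6 r=18: |-13|>|4| out[12]=169, l++
l=7 r=18: |-12|>|4| out[11]=144, l++
l=8 r=18: |-11|>|4| out[10]=121, l++
l=9 r=18: |-10|>|4| out[9]=100, l++
l=10 r=18: |-8|>|4| out[8]=64, l++
l=11 r=18: |-7|>|4| out[7]=49, l++
l=12 r=18: |-6|>|4| out[6]=36, l++
l=13 r=18: |-5|>|4| out[5]=25, l++
l=14 r=18: |-4|<=|4| out[4]=16, r--
l=14 r=17: |-4|>|-1| out[3]=16, l++
l=15 r=17: |-3|>|-1| out[2]=9, l++
l=16 r=17: |-2|>|-1| out[1]=4, l++
l=17 r=17: |-1|<=|-1| out[0]=1, r--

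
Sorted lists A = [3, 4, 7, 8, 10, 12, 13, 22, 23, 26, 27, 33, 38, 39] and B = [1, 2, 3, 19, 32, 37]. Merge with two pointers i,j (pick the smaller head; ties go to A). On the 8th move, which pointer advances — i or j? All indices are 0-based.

i

[i=0,j=0] A[i]=3>B[j]=1 take 1 → j++
[i=0,j=1] A[i]=3>B[j]=2 take 2 → j++
[i=0,j=2] A[i]=3<=B[j]=3 take 3 → i++
[i=1,j=2] A[i]=4>B[j]=3 take 3 → j++
[i=1,j=3] A[i]=4<=B[j]=19 take 4 → i++
[i=2,j=3] A[i]=7<=B[j]=19 take 7 → i++
[i=3,j=3] A[i]=8<=B[j]=19 take 8 → i++
[i=4,j=3] A[i]=10<=B[j]=19 take 10 → i++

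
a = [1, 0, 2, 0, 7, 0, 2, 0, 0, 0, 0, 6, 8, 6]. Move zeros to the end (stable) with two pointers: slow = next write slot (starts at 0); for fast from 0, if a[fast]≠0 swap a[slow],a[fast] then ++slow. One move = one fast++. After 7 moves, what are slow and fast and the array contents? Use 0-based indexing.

slow=4, fast=7, a=[1, 2, 7, 2, 0, 0, 0, 0, 0, 0, 0, 6, 8, 6]

(s=0,f=0) a[fast]=1≠0 swap→a[0]=1 → slow++,fast++
(s=1,f=1) a[fast]=0 → fast++
(s=1,f=2) a[fast]=2≠0 swap→a[1]=2 → slow++,fast++
(s=2,f=3) a[fast]=0 → fast++
(s=2,f=4) a[fast]=7≠0 swap→a[2]=7 → slow++,fast++
(s=3,f=5) a[fast]=0 → fast++
(s=3,f=6) a[fast]=2≠0 swap→a[3]=2 → slow++,fast++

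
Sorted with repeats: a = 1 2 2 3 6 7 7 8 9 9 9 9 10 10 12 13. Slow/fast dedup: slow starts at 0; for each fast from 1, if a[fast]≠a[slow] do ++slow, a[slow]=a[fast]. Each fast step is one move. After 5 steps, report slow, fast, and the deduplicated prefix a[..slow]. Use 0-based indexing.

(s=0,f=1) a[fast]=2≠a[slow]=1 write a[1]=2 → slow++,fast++
(s=1,f=2) a[fast]=2=a[slow] dup → fast++
(s=1,f=3) a[fast]=3≠a[slow]=2 write a[2]=3 → slow++,fast++
(s=2,f=4) a[fast]=6≠a[slow]=3 write a[3]=6 → slow++,fast++
(s=3,f=5) a[fast]=7≠a[slow]=6 write a[4]=7 → slow++,fast++

slow=4, fast=6, prefix=[1, 2, 3, 6, 7]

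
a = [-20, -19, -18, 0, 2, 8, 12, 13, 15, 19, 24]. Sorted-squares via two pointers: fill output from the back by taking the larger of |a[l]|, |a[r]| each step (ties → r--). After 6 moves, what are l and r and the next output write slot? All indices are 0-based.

l=0 r=10: |-20|<=|24| out[10]=576, r--
l=0 r=9: |-20|>|19| out[9]=400, l++
l=1 r=9: |-19|<=|19| out[8]=361, r--
l=1 r=8: |-19|>|15| out[7]=361, l++
l=2 r=8: |-18|>|15| out[6]=324, l++
l=3 r=8: |0|<=|15| out[5]=225, r--

l=3, r=7, next write slot=4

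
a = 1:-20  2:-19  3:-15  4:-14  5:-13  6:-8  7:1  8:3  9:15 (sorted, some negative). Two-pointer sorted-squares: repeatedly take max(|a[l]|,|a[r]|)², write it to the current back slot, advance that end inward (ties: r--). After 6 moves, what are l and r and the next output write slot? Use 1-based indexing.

l=6, r=8, next write slot=3

[1,9] |-20|>|15| out[9]=400 → l++
[2,9] |-19|>|15| out[8]=361 → l++
[3,9] |-15|<=|15| out[7]=225 → r--
[3,8] |-15|>|3| out[6]=225 → l++
[4,8] |-14|>|3| out[5]=196 → l++
[5,8] |-13|>|3| out[4]=169 → l++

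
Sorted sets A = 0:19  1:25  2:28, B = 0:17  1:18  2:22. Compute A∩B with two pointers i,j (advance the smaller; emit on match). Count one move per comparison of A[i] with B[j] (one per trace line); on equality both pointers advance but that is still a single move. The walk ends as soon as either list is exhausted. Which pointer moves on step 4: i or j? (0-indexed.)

j

[i=0,j=0] 19>17 → j++
[i=0,j=1] 19>18 → j++
[i=0,j=2] 19<22 → i++
[i=1,j=2] 25>22 → j++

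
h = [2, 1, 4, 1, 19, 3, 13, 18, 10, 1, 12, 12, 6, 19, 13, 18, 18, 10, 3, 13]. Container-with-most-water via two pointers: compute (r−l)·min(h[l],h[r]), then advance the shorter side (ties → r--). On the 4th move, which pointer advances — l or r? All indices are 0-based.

l=0 r=19: min(2,13)*19=38 best=38 *, l++
l=1 r=19: min(1,13)*18=18 best=38, l++
l=2 r=19: min(4,13)*17=68 best=68 *, l++
l=3 r=19: min(1,13)*16=16 best=68, l++

l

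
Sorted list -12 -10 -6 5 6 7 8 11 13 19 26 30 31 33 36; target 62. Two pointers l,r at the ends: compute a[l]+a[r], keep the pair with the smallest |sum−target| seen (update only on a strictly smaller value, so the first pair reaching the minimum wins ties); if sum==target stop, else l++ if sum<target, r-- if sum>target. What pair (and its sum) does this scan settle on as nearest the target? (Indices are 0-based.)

[0,14] -12+36=24 d=38 * → l++
[1,14] -10+36=26 d=36 * → l++
[2,14] -6+36=30 d=32 * → l++
[3,14] 5+36=41 d=21 * → l++
[4,14] 6+36=42 d=20 * → l++
[5,14] 7+36=43 d=19 * → l++
[6,14] 8+36=44 d=18 * → l++
[7,14] 11+36=47 d=15 * → l++
[8,14] 13+36=49 d=13 * → l++
[9,14] 19+36=55 d=7 * → l++
[10,14] 26+36=62 d=0 * → stop

pair (26, 36) with sum 62 (|Δ|=0)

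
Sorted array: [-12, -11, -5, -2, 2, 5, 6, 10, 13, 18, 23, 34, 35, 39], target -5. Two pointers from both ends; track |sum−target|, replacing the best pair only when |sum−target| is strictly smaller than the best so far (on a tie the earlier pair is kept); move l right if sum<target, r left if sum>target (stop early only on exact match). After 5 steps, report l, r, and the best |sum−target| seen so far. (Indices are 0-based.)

l=0, r=8, best |Δ|=11

[0,13] -12+39=27 d=32 * → r--
[0,12] -12+35=23 d=28 * → r--
[0,11] -12+34=22 d=27 * → r--
[0,10] -12+23=11 d=16 * → r--
[0,9] -12+18=6 d=11 * → r--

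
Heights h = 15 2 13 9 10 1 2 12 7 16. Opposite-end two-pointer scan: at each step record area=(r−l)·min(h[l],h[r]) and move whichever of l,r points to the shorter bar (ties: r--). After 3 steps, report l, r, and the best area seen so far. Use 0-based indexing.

l=3, r=9, best area=135

l=0 r=9: min(15,16)*9=135 best=135 *, l++
l=1 r=9: min(2,16)*8=16 best=135, l++
l=2 r=9: min(13,16)*7=91 best=135, l++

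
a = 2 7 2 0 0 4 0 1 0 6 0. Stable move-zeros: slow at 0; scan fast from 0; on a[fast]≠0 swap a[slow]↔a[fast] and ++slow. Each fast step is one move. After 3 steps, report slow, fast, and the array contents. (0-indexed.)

slow=0 fast=0: a[fast]=2≠0 swap→a[0]=2, slow++,fast++
slow=1 fast=1: a[fast]=7≠0 swap→a[1]=7, slow++,fast++
slow=2 fast=2: a[fast]=2≠0 swap→a[2]=2, slow++,fast++

slow=3, fast=3, a=[2, 7, 2, 0, 0, 4, 0, 1, 0, 6, 0]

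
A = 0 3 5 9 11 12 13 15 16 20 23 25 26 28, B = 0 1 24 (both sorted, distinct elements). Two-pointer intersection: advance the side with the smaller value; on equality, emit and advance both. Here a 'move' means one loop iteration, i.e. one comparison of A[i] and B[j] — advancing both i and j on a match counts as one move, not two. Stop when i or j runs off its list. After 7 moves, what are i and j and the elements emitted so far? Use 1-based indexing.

i=1 j=1: 0==0 emit, i++,j++
i=2 j=2: 3>1, j++
i=2 j=3: 3<24, i++
i=3 j=3: 5<24, i++
i=4 j=3: 9<24, i++
i=5 j=3: 11<24, i++
i=6 j=3: 12<24, i++

i=7, j=3, emitted=[0]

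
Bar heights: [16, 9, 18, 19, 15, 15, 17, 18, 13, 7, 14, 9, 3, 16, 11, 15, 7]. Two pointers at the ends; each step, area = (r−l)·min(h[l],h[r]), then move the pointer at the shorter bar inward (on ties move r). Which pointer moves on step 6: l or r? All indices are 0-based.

r

[0,16] min(16,7)*16=112 best=112 * → r--
[0,15] min(16,15)*15=225 best=225 * → r--
[0,14] min(16,11)*14=154 best=225 → r--
[0,13] min(16,16)*13=208 best=225 → r--
[0,12] min(16,3)*12=36 best=225 → r--
[0,11] min(16,9)*11=99 best=225 → r--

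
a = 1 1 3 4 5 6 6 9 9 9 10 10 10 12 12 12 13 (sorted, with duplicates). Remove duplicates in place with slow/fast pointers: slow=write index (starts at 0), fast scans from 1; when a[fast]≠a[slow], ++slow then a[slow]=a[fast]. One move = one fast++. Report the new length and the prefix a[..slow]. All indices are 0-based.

length 9; prefix = [1, 3, 4, 5, 6, 9, 10, 12, 13]

(s=0,f=1) a[fast]=1=a[slow] dup → fast++
(s=0,f=2) a[fast]=3≠a[slow]=1 write a[1]=3 → slow++,fast++
(s=1,f=3) a[fast]=4≠a[slow]=3 write a[2]=4 → slow++,fast++
(s=2,f=4) a[fast]=5≠a[slow]=4 write a[3]=5 → slow++,fast++
(s=3,f=5) a[fast]=6≠a[slow]=5 write a[4]=6 → slow++,fast++
(s=4,f=6) a[fast]=6=a[slow] dup → fast++
(s=4,f=7) a[fast]=9≠a[slow]=6 write a[5]=9 → slow++,fast++
(s=5,f=8) a[fast]=9=a[slow] dup → fast++
(s=5,f=9) a[fast]=9=a[slow] dup → fast++
(s=5,f=10) a[fast]=10≠a[slow]=9 write a[6]=10 → slow++,fast++
(s=6,f=11) a[fast]=10=a[slow] dup → fast++
(s=6,f=12) a[fast]=10=a[slow] dup → fast++
(s=6,f=13) a[fast]=12≠a[slow]=10 write a[7]=12 → slow++,fast++
(s=7,f=14) a[fast]=12=a[slow] dup → fast++
(s=7,f=15) a[fast]=12=a[slow] dup → fast++
(s=7,f=16) a[fast]=13≠a[slow]=12 write a[8]=13 → slow++,fast++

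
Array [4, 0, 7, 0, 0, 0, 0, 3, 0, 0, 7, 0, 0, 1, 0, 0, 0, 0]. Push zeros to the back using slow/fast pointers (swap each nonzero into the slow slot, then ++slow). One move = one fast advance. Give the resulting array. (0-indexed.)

[4, 7, 3, 7, 1, 0, 0, 0, 0, 0, 0, 0, 0, 0, 0, 0, 0, 0]

(s=0,f=0) a[fast]=4≠0 swap→a[0]=4 → slow++,fast++
(s=1,f=1) a[fast]=0 → fast++
(s=1,f=2) a[fast]=7≠0 swap→a[1]=7 → slow++,fast++
(s=2,f=3) a[fast]=0 → fast++
(s=2,f=4) a[fast]=0 → fast++
(s=2,f=5) a[fast]=0 → fast++
(s=2,f=6) a[fast]=0 → fast++
(s=2,f=7) a[fast]=3≠0 swap→a[2]=3 → slow++,fast++
(s=3,f=8) a[fast]=0 → fast++
(s=3,f=9) a[fast]=0 → fast++
(s=3,f=10) a[fast]=7≠0 swap→a[3]=7 → slow++,fast++
(s=4,f=11) a[fast]=0 → fast++
(s=4,f=12) a[fast]=0 → fast++
(s=4,f=13) a[fast]=1≠0 swap→a[4]=1 → slow++,fast++
(s=5,f=14) a[fast]=0 → fast++
(s=5,f=15) a[fast]=0 → fast++
(s=5,f=16) a[fast]=0 → fast++
(s=5,f=17) a[fast]=0 → fast++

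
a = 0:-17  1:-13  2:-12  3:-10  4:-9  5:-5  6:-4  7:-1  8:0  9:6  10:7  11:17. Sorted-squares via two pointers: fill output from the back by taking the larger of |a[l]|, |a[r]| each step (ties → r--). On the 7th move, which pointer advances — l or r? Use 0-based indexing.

r

[0,11] |-17|<=|17| out[11]=289 → r--
[0,10] |-17|>|7| out[10]=289 → l++
[1,10] |-13|>|7| out[9]=169 → l++
[2,10] |-12|>|7| out[8]=144 → l++
[3,10] |-10|>|7| out[7]=100 → l++
[4,10] |-9|>|7| out[6]=81 → l++
[5,10] |-5|<=|7| out[5]=49 → r--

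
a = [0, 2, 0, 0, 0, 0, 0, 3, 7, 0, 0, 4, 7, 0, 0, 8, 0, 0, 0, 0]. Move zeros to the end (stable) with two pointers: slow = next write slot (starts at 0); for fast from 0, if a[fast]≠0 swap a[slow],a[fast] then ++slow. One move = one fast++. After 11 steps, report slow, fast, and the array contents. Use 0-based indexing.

slow=3, fast=11, a=[2, 3, 7, 0, 0, 0, 0, 0, 0, 0, 0, 4, 7, 0, 0, 8, 0, 0, 0, 0]

(s=0,f=0) a[fast]=0 → fast++
(s=0,f=1) a[fast]=2≠0 swap→a[0]=2 → slow++,fast++
(s=1,f=2) a[fast]=0 → fast++
(s=1,f=3) a[fast]=0 → fast++
(s=1,f=4) a[fast]=0 → fast++
(s=1,f=5) a[fast]=0 → fast++
(s=1,f=6) a[fast]=0 → fast++
(s=1,f=7) a[fast]=3≠0 swap→a[1]=3 → slow++,fast++
(s=2,f=8) a[fast]=7≠0 swap→a[2]=7 → slow++,fast++
(s=3,f=9) a[fast]=0 → fast++
(s=3,f=10) a[fast]=0 → fast++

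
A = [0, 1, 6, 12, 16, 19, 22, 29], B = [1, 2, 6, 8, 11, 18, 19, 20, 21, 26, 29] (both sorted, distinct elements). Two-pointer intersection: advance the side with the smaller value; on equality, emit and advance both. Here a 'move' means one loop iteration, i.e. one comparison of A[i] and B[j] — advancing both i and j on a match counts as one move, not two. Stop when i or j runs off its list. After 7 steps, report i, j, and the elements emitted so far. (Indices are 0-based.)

[i=0,j=0] 0<1 → i++
[i=1,j=0] 1==1 emit → i++,j++
[i=2,j=1] 6>2 → j++
[i=2,j=2] 6==6 emit → i++,j++
[i=3,j=3] 12>8 → j++
[i=3,j=4] 12>11 → j++
[i=3,j=5] 12<18 → i++

i=4, j=5, emitted=[1, 6]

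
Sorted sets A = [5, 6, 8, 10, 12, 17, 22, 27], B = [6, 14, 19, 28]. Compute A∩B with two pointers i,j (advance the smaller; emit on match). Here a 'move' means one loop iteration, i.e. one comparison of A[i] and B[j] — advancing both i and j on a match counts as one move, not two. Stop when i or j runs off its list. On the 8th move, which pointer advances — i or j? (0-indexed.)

i=0 j=0: 5<6, i++
i=1 j=0: 6==6 emit, i++,j++
i=2 j=1: 8<14, i++
i=3 j=1: 10<14, i++
i=4 j=1: 12<14, i++
i=5 j=1: 17>14, j++
i=5 j=2: 17<19, i++
i=6 j=2: 22>19, j++

j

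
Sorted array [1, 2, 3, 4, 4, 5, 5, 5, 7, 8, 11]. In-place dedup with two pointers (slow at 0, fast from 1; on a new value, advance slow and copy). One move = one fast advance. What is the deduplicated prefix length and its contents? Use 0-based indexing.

length 8; prefix = [1, 2, 3, 4, 5, 7, 8, 11]

(s=0,f=1) a[fast]=2≠a[slow]=1 write a[1]=2 → slow++,fast++
(s=1,f=2) a[fast]=3≠a[slow]=2 write a[2]=3 → slow++,fast++
(s=2,f=3) a[fast]=4≠a[slow]=3 write a[3]=4 → slow++,fast++
(s=3,f=4) a[fast]=4=a[slow] dup → fast++
(s=3,f=5) a[fast]=5≠a[slow]=4 write a[4]=5 → slow++,fast++
(s=4,f=6) a[fast]=5=a[slow] dup → fast++
(s=4,f=7) a[fast]=5=a[slow] dup → fast++
(s=4,f=8) a[fast]=7≠a[slow]=5 write a[5]=7 → slow++,fast++
(s=5,f=9) a[fast]=8≠a[slow]=7 write a[6]=8 → slow++,fast++
(s=6,f=10) a[fast]=11≠a[slow]=8 write a[7]=11 → slow++,fast++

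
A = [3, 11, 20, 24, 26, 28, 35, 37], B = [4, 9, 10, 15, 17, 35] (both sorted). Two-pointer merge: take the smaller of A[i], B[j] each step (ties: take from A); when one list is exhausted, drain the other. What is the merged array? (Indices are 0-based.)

[3, 4, 9, 10, 11, 15, 17, 20, 24, 26, 28, 35, 35, 37]

[i=0,j=0] A[i]=3<=B[j]=4 take 3 → i++
[i=1,j=0] A[i]=11>B[j]=4 take 4 → j++
[i=1,j=1] A[i]=11>B[j]=9 take 9 → j++
[i=1,j=2] A[i]=11>B[j]=10 take 10 → j++
[i=1,j=3] A[i]=11<=B[j]=15 take 11 → i++
[i=2,j=3] A[i]=20>B[j]=15 take 15 → j++
[i=2,j=4] A[i]=20>B[j]=17 take 17 → j++
[i=2,j=5] A[i]=20<=B[j]=35 take 20 → i++
[i=3,j=5] A[i]=24<=B[j]=35 take 24 → i++
[i=4,j=5] A[i]=26<=B[j]=35 take 26 → i++
[i=5,j=5] A[i]=28<=B[j]=35 take 28 → i++
[i=6,j=5] A[i]=35<=B[j]=35 take 35 → i++
[i=7,j=5] A[i]=37>B[j]=35 take 35 → j++
[i=7,j=6] B done, take A[i]=37 → i++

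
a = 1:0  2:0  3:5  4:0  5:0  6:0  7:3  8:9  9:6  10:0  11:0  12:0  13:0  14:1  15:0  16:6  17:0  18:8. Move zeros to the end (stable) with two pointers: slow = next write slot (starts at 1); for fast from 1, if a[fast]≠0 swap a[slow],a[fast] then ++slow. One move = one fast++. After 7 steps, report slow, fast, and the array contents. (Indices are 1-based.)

slow=1 fast=1: a[fast]=0, fast++
slow=1 fast=2: a[fast]=0, fast++
slow=1 fast=3: a[fast]=5≠0 swap→a[1]=5, slow++,fast++
slow=2 fast=4: a[fast]=0, fast++
slow=2 fast=5: a[fast]=0, fast++
slow=2 fast=6: a[fast]=0, fast++
slow=2 fast=7: a[fast]=3≠0 swap→a[2]=3, slow++,fast++

slow=3, fast=8, a=[5, 3, 0, 0, 0, 0, 0, 9, 6, 0, 0, 0, 0, 1, 0, 6, 0, 8]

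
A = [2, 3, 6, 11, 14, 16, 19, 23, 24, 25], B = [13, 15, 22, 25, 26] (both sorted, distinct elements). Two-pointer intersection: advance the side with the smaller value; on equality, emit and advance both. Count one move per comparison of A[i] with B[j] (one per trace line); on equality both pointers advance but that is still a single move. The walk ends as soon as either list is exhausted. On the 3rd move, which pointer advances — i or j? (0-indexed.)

i

[i=0,j=0] 2<13 → i++
[i=1,j=0] 3<13 → i++
[i=2,j=0] 6<13 → i++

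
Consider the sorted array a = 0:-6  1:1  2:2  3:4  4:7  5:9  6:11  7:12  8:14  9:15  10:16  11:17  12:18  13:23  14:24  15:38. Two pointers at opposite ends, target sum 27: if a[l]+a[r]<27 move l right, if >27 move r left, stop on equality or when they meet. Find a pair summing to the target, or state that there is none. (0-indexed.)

(4, 23)

[0,15] -6+38=32 >27 → r--
[0,14] -6+24=18 <27 → l++
[1,14] 1+24=25 <27 → l++
[2,14] 2+24=26 <27 → l++
[3,14] 4+24=28 >27 → r--
[3,13] 4+23=27 → found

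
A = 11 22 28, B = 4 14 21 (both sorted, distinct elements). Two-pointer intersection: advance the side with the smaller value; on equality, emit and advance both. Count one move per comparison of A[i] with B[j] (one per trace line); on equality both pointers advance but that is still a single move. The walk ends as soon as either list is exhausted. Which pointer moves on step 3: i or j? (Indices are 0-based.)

i=0 j=0: 11>4, j++
i=0 j=1: 11<14, i++
i=1 j=1: 22>14, j++

j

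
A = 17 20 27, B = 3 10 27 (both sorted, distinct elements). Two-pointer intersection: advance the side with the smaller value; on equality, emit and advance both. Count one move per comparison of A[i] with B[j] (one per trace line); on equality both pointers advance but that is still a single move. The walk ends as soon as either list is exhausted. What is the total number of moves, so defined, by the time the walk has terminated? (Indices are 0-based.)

5 moves

i=0 j=0: 17>3, j++
i=0 j=1: 17>10, j++
i=0 j=2: 17<27, i++
i=1 j=2: 20<27, i++
i=2 j=2: 27==27 emit, i++,j++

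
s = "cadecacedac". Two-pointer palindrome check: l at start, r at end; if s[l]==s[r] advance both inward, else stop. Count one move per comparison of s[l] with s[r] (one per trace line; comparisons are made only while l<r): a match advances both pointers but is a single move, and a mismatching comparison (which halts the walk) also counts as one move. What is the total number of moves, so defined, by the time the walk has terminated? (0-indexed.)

l=0 r=10: 'c'=='c', l++,r--
l=1 r=9: 'a'=='a', l++,r--
l=2 r=8: 'd'=='d', l++,r--
l=3 r=7: 'e'=='e', l++,r--
l=4 r=6: 'c'=='c', l++,r--

5 moves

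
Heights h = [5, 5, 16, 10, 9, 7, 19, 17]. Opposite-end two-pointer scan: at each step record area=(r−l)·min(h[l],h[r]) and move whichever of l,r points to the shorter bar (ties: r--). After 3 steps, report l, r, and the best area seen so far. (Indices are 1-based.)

l=4, r=8, best area=80

l=1 r=8: min(5,17)*7=35 best=35 *, l++
l=2 r=8: min(5,17)*6=30 best=35, l++
l=3 r=8: min(16,17)*5=80 best=80 *, l++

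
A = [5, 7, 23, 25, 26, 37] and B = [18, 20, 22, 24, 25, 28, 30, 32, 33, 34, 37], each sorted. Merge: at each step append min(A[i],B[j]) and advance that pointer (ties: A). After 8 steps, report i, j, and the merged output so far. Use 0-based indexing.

i=0 j=0: A[i]=5<=B[j]=18 take 5, i++
i=1 j=0: A[i]=7<=B[j]=18 take 7, i++
i=2 j=0: A[i]=23>B[j]=18 take 18, j++
i=2 j=1: A[i]=23>B[j]=20 take 20, j++
i=2 j=2: A[i]=23>B[j]=22 take 22, j++
i=2 j=3: A[i]=23<=B[j]=24 take 23, i++
i=3 j=3: A[i]=25>B[j]=24 take 24, j++
i=3 j=4: A[i]=25<=B[j]=25 take 25, i++

i=4, j=4, merged so far=[5, 7, 18, 20, 22, 23, 24, 25]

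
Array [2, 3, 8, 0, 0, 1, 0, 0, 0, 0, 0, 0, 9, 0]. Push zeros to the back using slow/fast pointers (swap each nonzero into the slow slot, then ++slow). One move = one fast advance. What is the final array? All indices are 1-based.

[2, 3, 8, 1, 9, 0, 0, 0, 0, 0, 0, 0, 0, 0]

(s=1,f=1) a[fast]=2≠0 swap→a[1]=2 → slow++,fast++
(s=2,f=2) a[fast]=3≠0 swap→a[2]=3 → slow++,fast++
(s=3,f=3) a[fast]=8≠0 swap→a[3]=8 → slow++,fast++
(s=4,f=4) a[fast]=0 → fast++
(s=4,f=5) a[fast]=0 → fast++
(s=4,f=6) a[fast]=1≠0 swap→a[4]=1 → slow++,fast++
(s=5,f=7) a[fast]=0 → fast++
(s=5,f=8) a[fast]=0 → fast++
(s=5,f=9) a[fast]=0 → fast++
(s=5,f=10) a[fast]=0 → fast++
(s=5,f=11) a[fast]=0 → fast++
(s=5,f=12) a[fast]=0 → fast++
(s=5,f=13) a[fast]=9≠0 swap→a[5]=9 → slow++,fast++
(s=6,f=14) a[fast]=0 → fast++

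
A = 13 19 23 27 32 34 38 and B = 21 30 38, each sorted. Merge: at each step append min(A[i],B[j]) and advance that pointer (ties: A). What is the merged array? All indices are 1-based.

[13, 19, 21, 23, 27, 30, 32, 34, 38, 38]

[i=1,j=1] A[i]=13<=B[j]=21 take 13 → i++
[i=2,j=1] A[i]=19<=B[j]=21 take 19 → i++
[i=3,j=1] A[i]=23>B[j]=21 take 21 → j++
[i=3,j=2] A[i]=23<=B[j]=30 take 23 → i++
[i=4,j=2] A[i]=27<=B[j]=30 take 27 → i++
[i=5,j=2] A[i]=32>B[j]=30 take 30 → j++
[i=5,j=3] A[i]=32<=B[j]=38 take 32 → i++
[i=6,j=3] A[i]=34<=B[j]=38 take 34 → i++
[i=7,j=3] A[i]=38<=B[j]=38 take 38 → i++
[i=8,j=3] A done, take B[j]=38 → j++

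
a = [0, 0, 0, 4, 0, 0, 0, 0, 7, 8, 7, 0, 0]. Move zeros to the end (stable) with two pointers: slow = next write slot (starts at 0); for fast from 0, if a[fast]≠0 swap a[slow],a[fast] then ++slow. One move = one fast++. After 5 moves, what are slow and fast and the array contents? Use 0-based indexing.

slow=0 fast=0: a[fast]=0, fast++
slow=0 fast=1: a[fast]=0, fast++
slow=0 fast=2: a[fast]=0, fast++
slow=0 fast=3: a[fast]=4≠0 swap→a[0]=4, slow++,fast++
slow=1 fast=4: a[fast]=0, fast++

slow=1, fast=5, a=[4, 0, 0, 0, 0, 0, 0, 0, 7, 8, 7, 0, 0]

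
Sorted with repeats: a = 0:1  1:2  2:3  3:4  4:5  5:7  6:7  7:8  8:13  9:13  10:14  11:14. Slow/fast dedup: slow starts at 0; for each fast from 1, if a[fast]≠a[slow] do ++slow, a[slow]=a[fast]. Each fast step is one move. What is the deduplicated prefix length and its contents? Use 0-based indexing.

(s=0,f=1) a[fast]=2≠a[slow]=1 write a[1]=2 → slow++,fast++
(s=1,f=2) a[fast]=3≠a[slow]=2 write a[2]=3 → slow++,fast++
(s=2,f=3) a[fast]=4≠a[slow]=3 write a[3]=4 → slow++,fast++
(s=3,f=4) a[fast]=5≠a[slow]=4 write a[4]=5 → slow++,fast++
(s=4,f=5) a[fast]=7≠a[slow]=5 write a[5]=7 → slow++,fast++
(s=5,f=6) a[fast]=7=a[slow] dup → fast++
(s=5,f=7) a[fast]=8≠a[slow]=7 write a[6]=8 → slow++,fast++
(s=6,f=8) a[fast]=13≠a[slow]=8 write a[7]=13 → slow++,fast++
(s=7,f=9) a[fast]=13=a[slow] dup → fast++
(s=7,f=10) a[fast]=14≠a[slow]=13 write a[8]=14 → slow++,fast++
(s=8,f=11) a[fast]=14=a[slow] dup → fast++

length 9; prefix = [1, 2, 3, 4, 5, 7, 8, 13, 14]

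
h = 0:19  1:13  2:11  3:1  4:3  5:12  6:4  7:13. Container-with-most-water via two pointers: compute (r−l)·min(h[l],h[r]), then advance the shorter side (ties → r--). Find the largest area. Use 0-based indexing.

max area = 91

[0,7] min(19,13)*7=91 best=91 * → r--
[0,6] min(19,4)*6=24 best=91 → r--
[0,5] min(19,12)*5=60 best=91 → r--
[0,4] min(19,3)*4=12 best=91 → r--
[0,3] min(19,1)*3=3 best=91 → r--
[0,2] min(19,11)*2=22 best=91 → r--
[0,1] min(19,13)*1=13 best=91 → r--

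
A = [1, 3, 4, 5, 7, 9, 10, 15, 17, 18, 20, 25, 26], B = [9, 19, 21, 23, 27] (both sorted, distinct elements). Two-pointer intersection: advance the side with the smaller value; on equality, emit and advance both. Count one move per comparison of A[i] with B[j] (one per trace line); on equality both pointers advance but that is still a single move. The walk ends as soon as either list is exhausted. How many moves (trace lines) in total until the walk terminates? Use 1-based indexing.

16 moves

i=1 j=1: 1<9, i++
i=2 j=1: 3<9, i++
i=3 j=1: 4<9, i++
i=4 j=1: 5<9, i++
i=5 j=1: 7<9, i++
i=6 j=1: 9==9 emit, i++,j++
i=7 j=2: 10<19, i++
i=8 j=2: 15<19, i++
i=9 j=2: 17<19, i++
i=10 j=2: 18<19, i++
i=11 j=2: 20>19, j++
i=11 j=3: 20<21, i++
i=12 j=3: 25>21, j++
i=12 j=4: 25>23, j++
i=12 j=5: 25<27, i++
i=13 j=5: 26<27, i++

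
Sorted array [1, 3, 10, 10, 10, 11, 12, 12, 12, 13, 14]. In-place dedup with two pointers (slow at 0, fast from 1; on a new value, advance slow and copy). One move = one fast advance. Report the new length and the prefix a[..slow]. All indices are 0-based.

(s=0,f=1) a[fast]=3≠a[slow]=1 write a[1]=3 → slow++,fast++
(s=1,f=2) a[fast]=10≠a[slow]=3 write a[2]=10 → slow++,fast++
(s=2,f=3) a[fast]=10=a[slow] dup → fast++
(s=2,f=4) a[fast]=10=a[slow] dup → fast++
(s=2,f=5) a[fast]=11≠a[slow]=10 write a[3]=11 → slow++,fast++
(s=3,f=6) a[fast]=12≠a[slow]=11 write a[4]=12 → slow++,fast++
(s=4,f=7) a[fast]=12=a[slow] dup → fast++
(s=4,f=8) a[fast]=12=a[slow] dup → fast++
(s=4,f=9) a[fast]=13≠a[slow]=12 write a[5]=13 → slow++,fast++
(s=5,f=10) a[fast]=14≠a[slow]=13 write a[6]=14 → slow++,fast++

length 7; prefix = [1, 3, 10, 11, 12, 13, 14]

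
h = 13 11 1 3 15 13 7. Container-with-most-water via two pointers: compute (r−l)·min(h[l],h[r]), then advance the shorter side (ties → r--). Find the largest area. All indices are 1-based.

max area = 65

l=1 r=7: min(13,7)*6=42 best=42 *, r--
l=1 r=6: min(13,13)*5=65 best=65 *, r--
l=1 r=5: min(13,15)*4=52 best=65, l++
l=2 r=5: min(11,15)*3=33 best=65, l++
l=3 r=5: min(1,15)*2=2 best=65, l++
l=4 r=5: min(3,15)*1=3 best=65, l++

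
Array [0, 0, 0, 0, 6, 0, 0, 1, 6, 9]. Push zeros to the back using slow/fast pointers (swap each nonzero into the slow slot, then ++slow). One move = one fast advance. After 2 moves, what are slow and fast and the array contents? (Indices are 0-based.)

slow=0 fast=0: a[fast]=0, fast++
slow=0 fast=1: a[fast]=0, fast++

slow=0, fast=2, a=[0, 0, 0, 0, 6, 0, 0, 1, 6, 9]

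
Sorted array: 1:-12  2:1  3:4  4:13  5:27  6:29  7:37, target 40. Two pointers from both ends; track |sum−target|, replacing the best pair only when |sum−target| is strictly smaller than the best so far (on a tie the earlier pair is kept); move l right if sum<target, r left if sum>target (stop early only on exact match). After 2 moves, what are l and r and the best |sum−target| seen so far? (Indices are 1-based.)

l=3, r=7, best |Δ|=2

[1,7] -12+37=25 d=15 * → l++
[2,7] 1+37=38 d=2 * → l++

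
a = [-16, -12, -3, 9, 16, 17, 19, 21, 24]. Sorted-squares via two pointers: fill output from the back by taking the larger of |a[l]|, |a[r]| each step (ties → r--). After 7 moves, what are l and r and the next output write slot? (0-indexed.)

l=2, r=3, next write slot=1

[0,8] |-16|<=|24| out[8]=576 → r--
[0,7] |-16|<=|21| out[7]=441 → r--
[0,6] |-16|<=|19| out[6]=361 → r--
[0,5] |-16|<=|17| out[5]=289 → r--
[0,4] |-16|<=|16| out[4]=256 → r--
[0,3] |-16|>|9| out[3]=256 → l++
[1,3] |-12|>|9| out[2]=144 → l++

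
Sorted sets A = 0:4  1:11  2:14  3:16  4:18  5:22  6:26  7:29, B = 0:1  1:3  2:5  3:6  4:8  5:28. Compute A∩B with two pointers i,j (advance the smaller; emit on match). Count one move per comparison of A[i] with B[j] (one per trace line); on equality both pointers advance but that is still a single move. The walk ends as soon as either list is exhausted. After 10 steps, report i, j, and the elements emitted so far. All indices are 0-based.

i=5, j=5, emitted=[]

i=0 j=0: 4>1, j++
i=0 j=1: 4>3, j++
i=0 j=2: 4<5, i++
i=1 j=2: 11>5, j++
i=1 j=3: 11>6, j++
i=1 j=4: 11>8, j++
i=1 j=5: 11<28, i++
i=2 j=5: 14<28, i++
i=3 j=5: 16<28, i++
i=4 j=5: 18<28, i++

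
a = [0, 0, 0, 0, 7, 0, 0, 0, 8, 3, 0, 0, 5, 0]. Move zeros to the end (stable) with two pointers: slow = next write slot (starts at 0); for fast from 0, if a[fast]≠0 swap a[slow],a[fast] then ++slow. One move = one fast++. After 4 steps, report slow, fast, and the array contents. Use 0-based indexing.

slow=0, fast=4, a=[0, 0, 0, 0, 7, 0, 0, 0, 8, 3, 0, 0, 5, 0]

slow=0 fast=0: a[fast]=0, fast++
slow=0 fast=1: a[fast]=0, fast++
slow=0 fast=2: a[fast]=0, fast++
slow=0 fast=3: a[fast]=0, fast++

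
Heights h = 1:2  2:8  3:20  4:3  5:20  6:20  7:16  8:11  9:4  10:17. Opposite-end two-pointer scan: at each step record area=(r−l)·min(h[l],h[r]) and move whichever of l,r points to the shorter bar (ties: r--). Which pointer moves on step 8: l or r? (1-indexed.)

l=1 r=10: min(2,17)*9=18 best=18 *, l++
l=2 r=10: min(8,17)*8=64 best=64 *, l++
l=3 r=10: min(20,17)*7=119 best=119 *, r--
l=3 r=9: min(20,4)*6=24 best=119, r--
l=3 r=8: min(20,11)*5=55 best=119, r--
l=3 r=7: min(20,16)*4=64 best=119, r--
l=3 r=6: min(20,20)*3=60 best=119, r--
l=3 r=5: min(20,20)*2=40 best=119, r--

r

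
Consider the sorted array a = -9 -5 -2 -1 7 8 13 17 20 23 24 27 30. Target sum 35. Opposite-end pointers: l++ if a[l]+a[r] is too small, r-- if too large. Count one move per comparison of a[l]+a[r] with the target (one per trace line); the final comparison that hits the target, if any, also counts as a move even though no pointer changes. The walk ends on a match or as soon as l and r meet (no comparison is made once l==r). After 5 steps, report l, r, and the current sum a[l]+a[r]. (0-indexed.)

[0,12] -9+30=21 <35 → l++
[1,12] -5+30=25 <35 → l++
[2,12] -2+30=28 <35 → l++
[3,12] -1+30=29 <35 → l++
[4,12] 7+30=37 >35 → r--

l=4, r=11, sum=34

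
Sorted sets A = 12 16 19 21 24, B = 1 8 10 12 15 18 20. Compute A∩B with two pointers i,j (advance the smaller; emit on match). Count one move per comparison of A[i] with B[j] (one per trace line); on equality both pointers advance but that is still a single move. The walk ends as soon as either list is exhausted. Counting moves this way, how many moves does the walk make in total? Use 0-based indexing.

9 moves

i=0 j=0: 12>1, j++
i=0 j=1: 12>8, j++
i=0 j=2: 12>10, j++
i=0 j=3: 12==12 emit, i++,j++
i=1 j=4: 16>15, j++
i=1 j=5: 16<18, i++
i=2 j=5: 19>18, j++
i=2 j=6: 19<20, i++
i=3 j=6: 21>20, j++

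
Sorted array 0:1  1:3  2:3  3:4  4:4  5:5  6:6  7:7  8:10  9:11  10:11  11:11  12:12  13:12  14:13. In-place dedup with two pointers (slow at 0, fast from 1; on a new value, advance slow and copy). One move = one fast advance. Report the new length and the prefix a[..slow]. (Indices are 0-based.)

length 10; prefix = [1, 3, 4, 5, 6, 7, 10, 11, 12, 13]

(s=0,f=1) a[fast]=3≠a[slow]=1 write a[1]=3 → slow++,fast++
(s=1,f=2) a[fast]=3=a[slow] dup → fast++
(s=1,f=3) a[fast]=4≠a[slow]=3 write a[2]=4 → slow++,fast++
(s=2,f=4) a[fast]=4=a[slow] dup → fast++
(s=2,f=5) a[fast]=5≠a[slow]=4 write a[3]=5 → slow++,fast++
(s=3,f=6) a[fast]=6≠a[slow]=5 write a[4]=6 → slow++,fast++
(s=4,f=7) a[fast]=7≠a[slow]=6 write a[5]=7 → slow++,fast++
(s=5,f=8) a[fast]=10≠a[slow]=7 write a[6]=10 → slow++,fast++
(s=6,f=9) a[fast]=11≠a[slow]=10 write a[7]=11 → slow++,fast++
(s=7,f=10) a[fast]=11=a[slow] dup → fast++
(s=7,f=11) a[fast]=11=a[slow] dup → fast++
(s=7,f=12) a[fast]=12≠a[slow]=11 write a[8]=12 → slow++,fast++
(s=8,f=13) a[fast]=12=a[slow] dup → fast++
(s=8,f=14) a[fast]=13≠a[slow]=12 write a[9]=13 → slow++,fast++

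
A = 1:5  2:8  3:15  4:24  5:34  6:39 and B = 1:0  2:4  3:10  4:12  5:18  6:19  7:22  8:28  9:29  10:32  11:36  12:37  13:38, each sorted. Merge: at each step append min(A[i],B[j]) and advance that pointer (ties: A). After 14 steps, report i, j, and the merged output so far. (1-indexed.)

i=5, j=11, merged so far=[0, 4, 5, 8, 10, 12, 15, 18, 19, 22, 24, 28, 29, 32]

[i=1,j=1] A[i]=5>B[j]=0 take 0 → j++
[i=1,j=2] A[i]=5>B[j]=4 take 4 → j++
[i=1,j=3] A[i]=5<=B[j]=10 take 5 → i++
[i=2,j=3] A[i]=8<=B[j]=10 take 8 → i++
[i=3,j=3] A[i]=15>B[j]=10 take 10 → j++
[i=3,j=4] A[i]=15>B[j]=12 take 12 → j++
[i=3,j=5] A[i]=15<=B[j]=18 take 15 → i++
[i=4,j=5] A[i]=24>B[j]=18 take 18 → j++
[i=4,j=6] A[i]=24>B[j]=19 take 19 → j++
[i=4,j=7] A[i]=24>B[j]=22 take 22 → j++
[i=4,j=8] A[i]=24<=B[j]=28 take 24 → i++
[i=5,j=8] A[i]=34>B[j]=28 take 28 → j++
[i=5,j=9] A[i]=34>B[j]=29 take 29 → j++
[i=5,j=10] A[i]=34>B[j]=32 take 32 → j++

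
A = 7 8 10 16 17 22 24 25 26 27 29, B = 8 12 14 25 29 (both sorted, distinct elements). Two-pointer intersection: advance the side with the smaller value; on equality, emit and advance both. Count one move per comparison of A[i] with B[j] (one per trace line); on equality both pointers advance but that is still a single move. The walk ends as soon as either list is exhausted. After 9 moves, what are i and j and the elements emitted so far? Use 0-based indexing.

i=7, j=3, emitted=[8]

i=0 j=0: 7<8, i++
i=1 j=0: 8==8 emit, i++,j++
i=2 j=1: 10<12, i++
i=3 j=1: 16>12, j++
i=3 j=2: 16>14, j++
i=3 j=3: 16<25, i++
i=4 j=3: 17<25, i++
i=5 j=3: 22<25, i++
i=6 j=3: 24<25, i++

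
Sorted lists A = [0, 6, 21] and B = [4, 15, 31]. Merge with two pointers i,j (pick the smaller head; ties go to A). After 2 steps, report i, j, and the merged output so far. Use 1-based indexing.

i=2, j=2, merged so far=[0, 4]

[i=1,j=1] A[i]=0<=B[j]=4 take 0 → i++
[i=2,j=1] A[i]=6>B[j]=4 take 4 → j++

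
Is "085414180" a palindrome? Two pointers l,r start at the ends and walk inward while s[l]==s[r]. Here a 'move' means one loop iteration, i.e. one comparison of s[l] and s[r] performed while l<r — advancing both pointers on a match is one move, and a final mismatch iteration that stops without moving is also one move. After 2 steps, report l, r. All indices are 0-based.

l=2, r=6

[0,8] '0'=='0' → l++,r--
[1,7] '8'=='8' → l++,r--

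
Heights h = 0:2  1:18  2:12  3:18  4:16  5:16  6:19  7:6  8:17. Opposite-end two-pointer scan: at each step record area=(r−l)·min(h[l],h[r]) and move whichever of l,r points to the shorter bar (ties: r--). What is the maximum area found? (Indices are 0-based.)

[0,8] min(2,17)*8=16 best=16 * → l++
[1,8] min(18,17)*7=119 best=119 * → r--
[1,7] min(18,6)*6=36 best=119 → r--
[1,6] min(18,19)*5=90 best=119 → l++
[2,6] min(12,19)*4=48 best=119 → l++
[3,6] min(18,19)*3=54 best=119 → l++
[4,6] min(16,19)*2=32 best=119 → l++
[5,6] min(16,19)*1=16 best=119 → l++

max area = 119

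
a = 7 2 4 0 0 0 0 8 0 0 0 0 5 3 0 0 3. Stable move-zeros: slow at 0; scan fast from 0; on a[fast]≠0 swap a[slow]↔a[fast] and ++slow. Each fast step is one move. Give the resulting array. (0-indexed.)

(s=0,f=0) a[fast]=7≠0 swap→a[0]=7 → slow++,fast++
(s=1,f=1) a[fast]=2≠0 swap→a[1]=2 → slow++,fast++
(s=2,f=2) a[fast]=4≠0 swap→a[2]=4 → slow++,fast++
(s=3,f=3) a[fast]=0 → fast++
(s=3,f=4) a[fast]=0 → fast++
(s=3,f=5) a[fast]=0 → fast++
(s=3,f=6) a[fast]=0 → fast++
(s=3,f=7) a[fast]=8≠0 swap→a[3]=8 → slow++,fast++
(s=4,f=8) a[fast]=0 → fast++
(s=4,f=9) a[fast]=0 → fast++
(s=4,f=10) a[fast]=0 → fast++
(s=4,f=11) a[fast]=0 → fast++
(s=4,f=12) a[fast]=5≠0 swap→a[4]=5 → slow++,fast++
(s=5,f=13) a[fast]=3≠0 swap→a[5]=3 → slow++,fast++
(s=6,f=14) a[fast]=0 → fast++
(s=6,f=15) a[fast]=0 → fast++
(s=6,f=16) a[fast]=3≠0 swap→a[6]=3 → slow++,fast++

[7, 2, 4, 8, 5, 3, 3, 0, 0, 0, 0, 0, 0, 0, 0, 0, 0]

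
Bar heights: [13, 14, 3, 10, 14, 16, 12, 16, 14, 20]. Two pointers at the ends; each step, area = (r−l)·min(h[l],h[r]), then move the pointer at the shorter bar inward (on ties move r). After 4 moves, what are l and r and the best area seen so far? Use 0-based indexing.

[0,9] min(13,20)*9=117 best=117 * → l++
[1,9] min(14,20)*8=112 best=117 → l++
[2,9] min(3,20)*7=21 best=117 → l++
[3,9] min(10,20)*6=60 best=117 → l++

l=4, r=9, best area=117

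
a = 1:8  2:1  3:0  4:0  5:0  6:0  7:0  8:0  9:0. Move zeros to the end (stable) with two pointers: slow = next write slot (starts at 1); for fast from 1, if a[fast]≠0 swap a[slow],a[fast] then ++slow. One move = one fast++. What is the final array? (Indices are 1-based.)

(s=1,f=1) a[fast]=8≠0 swap→a[1]=8 → slow++,fast++
(s=2,f=2) a[fast]=1≠0 swap→a[2]=1 → slow++,fast++
(s=3,f=3) a[fast]=0 → fast++
(s=3,f=4) a[fast]=0 → fast++
(s=3,f=5) a[fast]=0 → fast++
(s=3,f=6) a[fast]=0 → fast++
(s=3,f=7) a[fast]=0 → fast++
(s=3,f=8) a[fast]=0 → fast++
(s=3,f=9) a[fast]=0 → fast++

[8, 1, 0, 0, 0, 0, 0, 0, 0]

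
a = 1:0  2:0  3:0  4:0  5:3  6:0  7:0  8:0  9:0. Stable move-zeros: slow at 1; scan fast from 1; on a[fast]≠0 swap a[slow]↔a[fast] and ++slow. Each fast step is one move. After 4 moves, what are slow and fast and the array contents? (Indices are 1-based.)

slow=1, fast=5, a=[0, 0, 0, 0, 3, 0, 0, 0, 0]

(s=1,f=1) a[fast]=0 → fast++
(s=1,f=2) a[fast]=0 → fast++
(s=1,f=3) a[fast]=0 → fast++
(s=1,f=4) a[fast]=0 → fast++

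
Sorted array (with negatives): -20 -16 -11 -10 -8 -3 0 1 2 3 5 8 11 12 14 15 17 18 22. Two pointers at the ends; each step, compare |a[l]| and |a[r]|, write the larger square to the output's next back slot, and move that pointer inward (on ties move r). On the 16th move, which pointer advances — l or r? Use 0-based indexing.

[0,18] |-20|<=|22| out[18]=484 → r--
[0,17] |-20|>|18| out[17]=400 → l++
[1,17] |-16|<=|18| out[16]=324 → r--
[1,16] |-16|<=|17| out[15]=289 → r--
[1,15] |-16|>|15| out[14]=256 → l++
[2,15] |-11|<=|15| out[13]=225 → r--
[2,14] |-11|<=|14| out[12]=196 → r--
[2,13] |-11|<=|12| out[11]=144 → r--
[2,12] |-11|<=|11| out[10]=121 → r--
[2,11] |-11|>|8| out[9]=121 → l++
[3,11] |-10|>|8| out[8]=100 → l++
[4,11] |-8|<=|8| out[7]=64 → r--
[4,10] |-8|>|5| out[6]=64 → l++
[5,10] |-3|<=|5| out[5]=25 → r--
[5,9] |-3|<=|3| out[4]=9 → r--
[5,8] |-3|>|2| out[3]=9 → l++

l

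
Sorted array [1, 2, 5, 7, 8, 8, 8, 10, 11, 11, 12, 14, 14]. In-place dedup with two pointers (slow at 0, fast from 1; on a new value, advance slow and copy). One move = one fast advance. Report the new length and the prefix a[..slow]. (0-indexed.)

(s=0,f=1) a[fast]=2≠a[slow]=1 write a[1]=2 → slow++,fast++
(s=1,f=2) a[fast]=5≠a[slow]=2 write a[2]=5 → slow++,fast++
(s=2,f=3) a[fast]=7≠a[slow]=5 write a[3]=7 → slow++,fast++
(s=3,f=4) a[fast]=8≠a[slow]=7 write a[4]=8 → slow++,fast++
(s=4,f=5) a[fast]=8=a[slow] dup → fast++
(s=4,f=6) a[fast]=8=a[slow] dup → fast++
(s=4,f=7) a[fast]=10≠a[slow]=8 write a[5]=10 → slow++,fast++
(s=5,f=8) a[fast]=11≠a[slow]=10 write a[6]=11 → slow++,fast++
(s=6,f=9) a[fast]=11=a[slow] dup → fast++
(s=6,f=10) a[fast]=12≠a[slow]=11 write a[7]=12 → slow++,fast++
(s=7,f=11) a[fast]=14≠a[slow]=12 write a[8]=14 → slow++,fast++
(s=8,f=12) a[fast]=14=a[slow] dup → fast++

length 9; prefix = [1, 2, 5, 7, 8, 10, 11, 12, 14]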